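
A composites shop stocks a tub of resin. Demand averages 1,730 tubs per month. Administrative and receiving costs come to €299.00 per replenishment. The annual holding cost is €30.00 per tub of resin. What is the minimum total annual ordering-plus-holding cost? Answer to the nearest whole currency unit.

TC* ≈ €19,299

Annual demand D = 1,730 × 12 = 20,760.
The optimal lot size = √(2DS/H) = √(2 × 20,760 × 299 / 30) ≈ 643.29.
At Q*, ordering cost (D/Q*)S equals holding cost (Q*/2)H, each = √(DSH/2).
Minimum total = √(2DSH) = √(2 × 20,760 × 299 × 30) ≈ 19298.560.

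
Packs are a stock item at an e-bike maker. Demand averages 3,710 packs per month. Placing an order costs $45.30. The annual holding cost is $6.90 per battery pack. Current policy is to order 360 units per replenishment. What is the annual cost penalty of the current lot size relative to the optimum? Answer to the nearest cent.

Extra cost ≈ $1,568.57 per year

Annual demand D = 3,710 × 12 = 44,520.
EOQ = √(2DS/H) = √(2 × 44,520 × 45.3 / 6.9) ≈ 764.57.
Cost at Q* = (D/Q*)S + (Q*/2)H = √(2DSH) ≈ $5,275.53.
Cost at Q = 360: (44,520/360)×45.3 + (360/2)×6.9 = $5,602.10 + $1,242.00 = $6,844.10.
Excess = $6,844.10 − $5,275.53 = $1,568.57.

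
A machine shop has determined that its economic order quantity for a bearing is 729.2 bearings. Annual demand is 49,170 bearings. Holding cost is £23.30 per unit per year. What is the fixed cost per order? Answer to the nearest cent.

Squaring Q* = √(2DS/H) gives Q*² = 2DS/H.
From Q* = √(2DS/H): S = Q*²H / (2D) = 729.2² × 23.3 / (2 × 49,170) = 125.9851.

S ≈ £125.99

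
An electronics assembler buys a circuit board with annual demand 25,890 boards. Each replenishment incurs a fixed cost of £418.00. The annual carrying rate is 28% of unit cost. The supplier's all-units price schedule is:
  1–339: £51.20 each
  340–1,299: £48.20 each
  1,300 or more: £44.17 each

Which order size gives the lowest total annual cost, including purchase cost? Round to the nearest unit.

Holding cost per unit per year at price C is H = 0.28·C.
Candidates are each tier's EOQ (if it falls in that tier) and each price-break quantity.
Tier 1 (£51.20): EOQ = 1228.7 exceeds tier's upper bound 339, so this tier is dominated.
EOQ at £48.20 = 1266.4 (feasible in tier 2): TC = 25,890×£48.20 + (25,890/1266.4)×418 + (1266.4/2)×0.28×£48.20 = £1,264,989.17.
EOQ at £44.17 = 1322.9 (feasible in tier 3): TC = 25,890×£44.17 + (25,890/1322.9)×418 + (1322.9/2)×0.28×£44.17 = £1,159,922.38.
Lowest total cost is £1,159,922.38 at Q = 1322.9.

Q* ≈ 1,323 boards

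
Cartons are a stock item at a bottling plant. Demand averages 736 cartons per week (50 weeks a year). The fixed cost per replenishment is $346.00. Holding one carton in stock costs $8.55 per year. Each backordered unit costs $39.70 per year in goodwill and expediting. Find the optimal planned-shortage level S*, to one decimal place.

S* ≈ 337.1 cartons

Annual demand D = 736 × 50 = 36,800.
With planned backorders, Q* = √(2DS/H) · √((H+B)/B).
√(2DS/H) = √(2 × 36,800 × 346 / 8.55) = 1725.814.
√((H+B)/B) = √((8.55+39.7)/39.7) = 1.1024.
Q* ≈ 1902.599.
S* = Q* · H/(H+B) = 1902.599 × 8.55/48.25 ≈ 337.145.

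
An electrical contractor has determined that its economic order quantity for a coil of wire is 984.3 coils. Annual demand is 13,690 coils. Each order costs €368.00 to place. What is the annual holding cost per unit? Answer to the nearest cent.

H ≈ €10.40

The basic EOQ model gives Q* = √(2DS/H); rearrange for the unknown.
From Q* = √(2DS/H): H = 2DS / Q*² = 2 × 13,690 × 368 / 984.3² = 10.3998.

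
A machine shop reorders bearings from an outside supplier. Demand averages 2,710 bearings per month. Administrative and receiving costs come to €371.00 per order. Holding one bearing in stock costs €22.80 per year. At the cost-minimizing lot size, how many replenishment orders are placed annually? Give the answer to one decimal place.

N ≈ 31.6 orders per year

Annual demand D = 2,710 × 12 = 32,520.
Q* = √(2DS/H) = √(2 × 32,520 × 371 / 22.8) ≈ 1028.75.
Orders per year = D / Q* = 32,520 / 1028.75 ≈ 31.611.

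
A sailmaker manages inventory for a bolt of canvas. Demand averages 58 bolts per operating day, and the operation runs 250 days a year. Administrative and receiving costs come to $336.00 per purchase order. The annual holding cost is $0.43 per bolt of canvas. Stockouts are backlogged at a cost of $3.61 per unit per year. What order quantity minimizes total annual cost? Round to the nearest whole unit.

Q* ≈ 5,036 bolts

Annual demand D = 58 × 250 = 14,500.
With planned backorders, Q* = √(2DS/H) · √((H+B)/B).
√(2DS/H) = √(2 × 14,500 × 336 / 0.43) = 4760.301.
√((H+B)/B) = √((0.43+3.61)/3.61) = 1.0579.
Q* ≈ 5035.835.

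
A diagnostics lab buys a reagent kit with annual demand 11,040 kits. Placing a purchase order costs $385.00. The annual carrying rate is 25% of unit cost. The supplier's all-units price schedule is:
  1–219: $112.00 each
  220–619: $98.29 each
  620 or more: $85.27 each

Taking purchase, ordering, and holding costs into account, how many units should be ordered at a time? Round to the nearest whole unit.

Holding cost per unit per year at price C is H = 0.25·C.
For each price level, check whether its EOQ is feasible; otherwise the best quantity at that price is the breakpoint.
Tier 1 ($112.00): EOQ = 551.0 exceeds tier's upper bound 219, so this tier is dominated.
EOQ at $98.29 = 588.2 (feasible in tier 2): TC = 11,040×$98.29 + (11,040/588.2)×385 + (588.2/2)×0.25×$98.29 = $1,099,574.49.
EOQ at $85.27 = 631.5 (feasible in tier 3): TC = 11,040×$85.27 + (11,040/631.5)×385 + (631.5/2)×0.25×$85.27 = $954,842.44.
Lowest total cost is $954,842.44 at Q = 631.5.

Q* ≈ 631 kits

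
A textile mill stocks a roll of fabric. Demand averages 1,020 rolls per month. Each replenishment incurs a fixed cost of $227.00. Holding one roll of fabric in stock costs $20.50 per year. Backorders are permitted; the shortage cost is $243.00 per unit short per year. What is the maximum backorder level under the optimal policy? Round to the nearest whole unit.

S* ≈ 42 rolls

Annual demand D = 1,020 × 12 = 12,240.
With planned backorders, Q* = √(2DS/H) · √((H+B)/B).
√(2DS/H) = √(2 × 12,240 × 227 / 20.5) = 520.645.
√((H+B)/B) = √((20.5+243)/243) = 1.0413.
Q* ≈ 542.162.
S* = Q* · H/(H+B) = 542.162 × 20.5/263.5 ≈ 42.180.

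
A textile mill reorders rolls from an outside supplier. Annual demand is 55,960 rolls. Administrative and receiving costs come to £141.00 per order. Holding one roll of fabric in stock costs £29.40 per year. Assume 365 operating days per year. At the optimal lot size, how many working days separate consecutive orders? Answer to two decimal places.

The optimal lot size = √(2DS/H) = √(2 × 55,960 × 141 / 29.4) ≈ 732.64.
Cycle time = Q*/D × 365 = 732.64 / 55,960 × 365 ≈ 4.779 days.

T ≈ 4.78 days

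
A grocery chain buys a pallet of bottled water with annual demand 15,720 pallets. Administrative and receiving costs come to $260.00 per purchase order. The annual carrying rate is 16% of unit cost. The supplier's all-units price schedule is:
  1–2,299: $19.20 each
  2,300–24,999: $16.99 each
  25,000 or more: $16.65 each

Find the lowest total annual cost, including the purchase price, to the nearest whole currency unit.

Holding cost per unit per year at price C is H = 0.16·C.
Evaluate total cost at each tier's feasible EOQ or, if the EOQ is below the tier, at the tier's minimum quantity.
EOQ at $19.20 = 1631.2 (feasible in tier 1): TC = 15,720×$19.20 + (15,720/1631.2)×260 + (1631.2/2)×0.16×$19.20 = $306,835.16.
EOQ at $16.99 = 1734.1 < 2300, so use break Q=2300: TC = 15,720×$16.99 + (15,720/2300.0)×260 + (2300.0/2)×0.16×$16.99 = $271,986.00.
EOQ at $16.65 = 1751.7 < 25000, so use break Q=25000: TC = 15,720×$16.65 + (15,720/25000.0)×260 + (25000.0/2)×0.16×$16.65 = $295,201.49.
Lowest total cost among the candidates is at Q = 2300.0.

TC* ≈ $271,986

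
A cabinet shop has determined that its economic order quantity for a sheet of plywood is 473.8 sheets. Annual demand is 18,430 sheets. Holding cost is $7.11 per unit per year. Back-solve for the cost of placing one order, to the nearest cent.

S ≈ $43.30

Invert the EOQ relation Q*² = 2DS/H.
From Q* = √(2DS/H): S = Q*²H / (2D) = 473.8² × 7.11 / (2 × 18,430) = 43.3016.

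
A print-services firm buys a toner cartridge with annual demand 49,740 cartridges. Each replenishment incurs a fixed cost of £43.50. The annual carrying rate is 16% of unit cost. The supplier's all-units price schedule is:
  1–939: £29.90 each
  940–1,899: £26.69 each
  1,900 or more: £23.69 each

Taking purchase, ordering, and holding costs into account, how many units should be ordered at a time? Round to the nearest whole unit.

Q* ≈ 1,900 cartridges

Holding cost per unit per year at price C is H = 0.16·C.
Evaluate total cost at each tier's feasible EOQ or, if the EOQ is below the tier, at the tier's minimum quantity.
Tier 1 (£29.90): EOQ = 951.1 exceeds tier's upper bound 939, so this tier is dominated.
EOQ at £26.69 = 1006.6 (feasible in tier 2): TC = 49,740×£26.69 + (49,740/1006.6)×43.5 + (1006.6/2)×0.16×£26.69 = £1,331,859.40.
EOQ at £23.69 = 1068.5 < 1900, so use break Q=1900: TC = 49,740×£23.69 + (49,740/1900.0)×43.5 + (1900.0/2)×0.16×£23.69 = £1,183,080.26.
Lowest total cost is £1,183,080.26 at Q = 1900.0.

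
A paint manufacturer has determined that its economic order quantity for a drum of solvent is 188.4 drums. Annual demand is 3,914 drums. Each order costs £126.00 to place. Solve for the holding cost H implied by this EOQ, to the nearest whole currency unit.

The basic EOQ model gives Q* = √(2DS/H); rearrange for the unknown.
From Q* = √(2DS/H): H = 2DS / Q*² = 2 × 3,914 × 126 / 188.4² = 27.7881.

H ≈ £28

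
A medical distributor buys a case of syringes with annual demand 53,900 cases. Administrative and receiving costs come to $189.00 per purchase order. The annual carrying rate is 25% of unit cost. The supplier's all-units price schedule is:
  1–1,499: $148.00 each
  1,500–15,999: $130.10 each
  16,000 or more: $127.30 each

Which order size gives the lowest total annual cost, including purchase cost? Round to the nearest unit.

Holding cost per unit per year at price C is H = 0.25·C.
For each price level, check whether its EOQ is feasible; otherwise the best quantity at that price is the breakpoint.
EOQ at $148.00 = 742.1 (feasible in tier 1): TC = 53,900×$148.00 + (53,900/742.1)×189 + (742.1/2)×0.25×$148.00 = $8,004,656.25.
EOQ at $130.10 = 791.5 < 1500, so use break Q=1500: TC = 53,900×$130.10 + (53,900/1500.0)×189 + (1500.0/2)×0.25×$130.10 = $7,043,575.15.
EOQ at $127.30 = 800.1 < 16000, so use break Q=16000: TC = 53,900×$127.30 + (53,900/16000.0)×189 + (16000.0/2)×0.25×$127.30 = $7,116,706.69.
Lowest total cost is $7,043,575.15 at Q = 1500.0.

Q* ≈ 1,500 cases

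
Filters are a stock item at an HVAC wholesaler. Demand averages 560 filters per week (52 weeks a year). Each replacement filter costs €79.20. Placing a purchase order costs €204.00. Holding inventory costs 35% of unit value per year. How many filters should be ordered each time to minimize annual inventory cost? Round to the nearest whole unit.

Q* ≈ 655 filters

Annual demand D = 560 × 52 = 29,120.
Holding cost H = 0.35 × €79.20 = €27.7200 per unit per year.
EOQ = √(2DS / H) = √(2 × 29,120 × 204 / 27.72).
= √(11,880,960 / 27.72) = √428,606.0606 ≈ 654.680.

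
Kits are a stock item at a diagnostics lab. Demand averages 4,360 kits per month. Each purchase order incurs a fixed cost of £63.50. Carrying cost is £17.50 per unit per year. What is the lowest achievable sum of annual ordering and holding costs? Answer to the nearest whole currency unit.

Annual demand D = 4,360 × 12 = 52,320.
The optimal lot size = √(2DS/H) = √(2 × 52,320 × 63.5 / 17.5) ≈ 616.19.
At Q*, ordering cost (D/Q*)S equals holding cost (Q*/2)H, each = √(DSH/2).
Minimum total = √(2DSH) = √(2 × 52,320 × 63.5 × 17.5) ≈ 10783.376.

TC* ≈ £10,783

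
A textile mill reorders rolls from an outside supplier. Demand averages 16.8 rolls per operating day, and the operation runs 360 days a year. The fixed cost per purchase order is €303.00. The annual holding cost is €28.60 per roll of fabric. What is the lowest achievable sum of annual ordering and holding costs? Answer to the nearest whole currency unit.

TC* ≈ €10,238

Annual demand D = 16.8 × 360 = 6,048.
EOQ = √(2DS/H) = √(2 × 6,048 × 303 / 28.6) ≈ 357.98.
At the optimum the two cost components are equal, so total cost = 2·(Q*/2)H = Q*·H.
Minimum total = √(2DSH) = √(2 × 6,048 × 303 × 28.6) ≈ 10238.238.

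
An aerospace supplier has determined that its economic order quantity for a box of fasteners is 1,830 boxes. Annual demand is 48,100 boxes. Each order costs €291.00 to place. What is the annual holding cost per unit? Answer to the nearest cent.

The basic EOQ model gives Q* = √(2DS/H); rearrange for the unknown.
From Q* = √(2DS/H): H = 2DS / Q*² = 2 × 48,100 × 291 / 1,830² = 8.3592.

H ≈ €8.36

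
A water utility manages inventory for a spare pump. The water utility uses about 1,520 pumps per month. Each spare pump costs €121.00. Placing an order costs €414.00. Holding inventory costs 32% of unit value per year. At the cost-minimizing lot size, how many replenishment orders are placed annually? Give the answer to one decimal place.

N ≈ 29.2 orders per year

Annual demand D = 1,520 × 12 = 18,240.
Holding cost H = 0.32 × €121.00 = €38.7200 per unit per year.
The optimal lot size = √(2DS/H) = √(2 × 18,240 × 414 / 38.72) ≈ 624.54.
Orders per year = D / Q* = 18,240 / 624.54 ≈ 29.206.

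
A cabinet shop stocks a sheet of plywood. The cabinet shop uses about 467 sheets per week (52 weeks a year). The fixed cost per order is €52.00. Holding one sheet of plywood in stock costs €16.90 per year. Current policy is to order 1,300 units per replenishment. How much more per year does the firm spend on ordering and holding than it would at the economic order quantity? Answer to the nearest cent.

Extra cost ≈ €5,423.25 per year

Annual demand D = 467 × 52 = 24,284.
EOQ = √(2DS/H) = √(2 × 24,284 × 52 / 16.9) ≈ 386.57.
Cost at Q* = (D/Q*)S + (Q*/2)H = √(2DSH) ≈ €6,533.11.
Cost at Q = 1,300: (24,284/1,300)×52 + (1,300/2)×16.9 = €971.36 + €10,985.00 = €11,956.36.
Excess = €11,956.36 − €6,533.11 = €5,423.25.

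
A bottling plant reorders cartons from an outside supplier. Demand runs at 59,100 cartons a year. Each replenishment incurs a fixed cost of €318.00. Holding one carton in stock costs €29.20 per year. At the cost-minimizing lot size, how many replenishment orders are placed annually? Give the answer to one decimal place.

N ≈ 52.1 orders per year

Q* = √(2DS/H) = √(2 × 59,100 × 318 / 29.2) ≈ 1134.57.
Orders per year = D / Q* = 59,100 / 1134.57 ≈ 52.090.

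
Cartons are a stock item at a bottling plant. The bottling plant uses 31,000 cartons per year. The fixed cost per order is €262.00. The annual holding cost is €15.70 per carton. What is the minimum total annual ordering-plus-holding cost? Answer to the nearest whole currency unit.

The optimal lot size = √(2DS/H) = √(2 × 31,000 × 262 / 15.7) ≈ 1017.18.
At the optimum the two cost components are equal, so total cost = 2·(Q*/2)H = Q*·H.
Minimum total = √(2DSH) = √(2 × 31,000 × 262 × 15.7) ≈ 15969.684.

TC* ≈ €15,970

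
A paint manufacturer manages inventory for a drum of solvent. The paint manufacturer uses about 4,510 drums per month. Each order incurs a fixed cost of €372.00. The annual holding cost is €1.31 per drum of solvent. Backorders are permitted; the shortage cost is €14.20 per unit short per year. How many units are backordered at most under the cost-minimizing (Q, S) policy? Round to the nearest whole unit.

Annual demand D = 4,510 × 12 = 54,120.
With planned backorders, Q* = √(2DS/H) · √((H+B)/B).
√(2DS/H) = √(2 × 54,120 × 372 / 1.31) = 5544.083.
√((H+B)/B) = √((1.31+14.2)/14.2) = 1.0451.
Q* ≈ 5794.173.
S* = Q* · H/(H+B) = 5794.173 × 1.31/15.51 ≈ 489.385.

S* ≈ 489 drums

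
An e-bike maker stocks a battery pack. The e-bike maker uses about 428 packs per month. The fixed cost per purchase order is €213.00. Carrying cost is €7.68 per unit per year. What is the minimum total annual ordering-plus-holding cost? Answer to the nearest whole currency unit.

Annual demand D = 428 × 12 = 5,136.
EOQ = √(2DS/H) = √(2 × 5,136 × 213 / 7.68) ≈ 533.75.
At the optimum the two cost components are equal, so total cost = 2·(Q*/2)H = Q*·H.
Minimum total = √(2DSH) = √(2 × 5,136 × 213 × 7.68) ≈ 4099.189.

TC* ≈ €4,099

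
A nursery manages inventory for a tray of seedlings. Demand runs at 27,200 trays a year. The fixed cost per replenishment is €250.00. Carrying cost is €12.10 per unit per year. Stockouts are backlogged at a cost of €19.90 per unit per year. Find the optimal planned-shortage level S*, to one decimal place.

With planned backorders, Q* = √(2DS/H) · √((H+B)/B).
√(2DS/H) = √(2 × 27,200 × 250 / 12.1) = 1060.173.
√((H+B)/B) = √((12.1+19.9)/19.9) = 1.2681.
Q* ≈ 1344.390.
S* = Q* · H/(H+B) = 1344.390 × 12.1/32 ≈ 508.347.

S* ≈ 508.3 trays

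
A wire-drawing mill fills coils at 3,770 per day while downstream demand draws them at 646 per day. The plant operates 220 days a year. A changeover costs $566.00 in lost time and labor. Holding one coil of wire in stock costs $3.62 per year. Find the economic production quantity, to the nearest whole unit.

Annual demand D = 646 × 220 = 142,120.
Production build-up factor (1 − d/p) = 1 − 646/3,770 = 0.8286.
Q* = √(2DS / (H(1 − d/p))) = √(2 × 142,120 × 566 / (3.62 × 0.8286)).
= √(160,879,840 / 2.9997) ≈ 7323.382.

Q* ≈ 7,323 coils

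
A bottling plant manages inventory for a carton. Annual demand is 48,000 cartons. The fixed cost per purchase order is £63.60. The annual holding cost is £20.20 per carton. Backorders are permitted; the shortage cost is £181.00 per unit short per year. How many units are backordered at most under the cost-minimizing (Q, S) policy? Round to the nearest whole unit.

With planned backorders, Q* = √(2DS/H) · √((H+B)/B).
√(2DS/H) = √(2 × 48,000 × 63.6 / 20.2) = 549.779.
√((H+B)/B) = √((20.2+181)/181) = 1.0543.
Q* ≈ 579.646.
S* = Q* · H/(H+B) = 579.646 × 20.2/201.2 ≈ 58.195.

S* ≈ 58 cartons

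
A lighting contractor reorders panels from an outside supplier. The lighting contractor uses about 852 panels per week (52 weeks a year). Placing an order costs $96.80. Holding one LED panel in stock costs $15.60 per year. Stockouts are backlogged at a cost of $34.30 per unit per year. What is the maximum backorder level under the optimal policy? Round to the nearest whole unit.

Annual demand D = 852 × 52 = 44,304.
With planned backorders, Q* = √(2DS/H) · √((H+B)/B).
√(2DS/H) = √(2 × 44,304 × 96.8 / 15.6) = 741.501.
√((H+B)/B) = √((15.6+34.3)/34.3) = 1.2062.
Q* ≈ 894.366.
S* = Q* · H/(H+B) = 894.366 × 15.6/49.9 ≈ 279.601.

S* ≈ 280 panels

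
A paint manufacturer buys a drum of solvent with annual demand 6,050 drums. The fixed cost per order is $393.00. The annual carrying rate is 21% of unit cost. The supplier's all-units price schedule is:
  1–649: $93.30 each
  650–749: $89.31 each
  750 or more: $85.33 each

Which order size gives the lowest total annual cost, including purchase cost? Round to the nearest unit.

Q* ≈ 750 drums

Holding cost per unit per year at price C is H = 0.21·C.
Candidates are each tier's EOQ (if it falls in that tier) and each price-break quantity.
EOQ at $93.30 = 492.7 (feasible in tier 1): TC = 6,050×$93.30 + (6,050/492.7)×393 + (492.7/2)×0.21×$93.30 = $574,117.49.
EOQ at $89.31 = 503.5 < 650, so use break Q=650: TC = 6,050×$89.31 + (6,050/650.0)×393 + (650.0/2)×0.21×$89.31 = $550,078.83.
EOQ at $85.33 = 515.1 < 750, so use break Q=750: TC = 6,050×$85.33 + (6,050/750.0)×393 + (750.0/2)×0.21×$85.33 = $526,136.44.
Lowest total cost is $526,136.44 at Q = 750.0.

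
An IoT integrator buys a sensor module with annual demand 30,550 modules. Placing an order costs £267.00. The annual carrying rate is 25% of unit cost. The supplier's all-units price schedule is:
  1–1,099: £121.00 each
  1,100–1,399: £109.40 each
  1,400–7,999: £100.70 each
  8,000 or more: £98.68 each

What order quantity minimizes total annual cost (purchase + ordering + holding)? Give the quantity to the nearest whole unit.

Holding cost per unit per year at price C is H = 0.25·C.
For each price level, check whether its EOQ is feasible; otherwise the best quantity at that price is the breakpoint.
EOQ at £121.00 = 734.4 (feasible in tier 1): TC = 30,550×£121.00 + (30,550/734.4)×267 + (734.4/2)×0.25×£121.00 = £3,718,764.62.
EOQ at £109.40 = 772.3 < 1100, so use break Q=1100: TC = 30,550×£109.40 + (30,550/1100.0)×267 + (1100.0/2)×0.25×£109.40 = £3,364,627.82.
EOQ at £100.70 = 805.0 < 1400, so use break Q=1400: TC = 30,550×£100.70 + (30,550/1400.0)×267 + (1400.0/2)×0.25×£100.70 = £3,099,833.82.
EOQ at £98.68 = 813.2 < 8000, so use break Q=8000: TC = 30,550×£98.68 + (30,550/8000.0)×267 + (8000.0/2)×0.25×£98.68 = £3,114,373.61.
Lowest total cost is £3,099,833.82 at Q = 1400.0.

Q* ≈ 1,400 modules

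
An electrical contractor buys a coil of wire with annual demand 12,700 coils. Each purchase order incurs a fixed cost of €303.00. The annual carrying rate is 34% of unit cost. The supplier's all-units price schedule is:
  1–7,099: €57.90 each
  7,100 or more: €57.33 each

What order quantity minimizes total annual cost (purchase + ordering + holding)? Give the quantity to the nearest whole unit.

Holding cost per unit per year at price C is H = 0.34·C.
For each price level, check whether its EOQ is feasible; otherwise the best quantity at that price is the breakpoint.
EOQ at €57.90 = 625.3 (feasible in tier 1): TC = 12,700×€57.90 + (12,700/625.3)×303 + (625.3/2)×0.34×€57.90 = €747,638.83.
EOQ at €57.33 = 628.4 < 7100, so use break Q=7100: TC = 12,700×€57.33 + (12,700/7100.0)×303 + (7100.0/2)×0.34×€57.33 = €797,830.30.
Lowest total cost is €747,638.83 at Q = 625.3.

Q* ≈ 625 coils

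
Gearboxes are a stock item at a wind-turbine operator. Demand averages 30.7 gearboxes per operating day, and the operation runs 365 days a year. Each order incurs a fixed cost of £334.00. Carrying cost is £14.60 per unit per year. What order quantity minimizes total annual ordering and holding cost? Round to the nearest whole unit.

Annual demand D = 30.7 × 365 = 11,205.5.
EOQ = √(2DS / H) = √(2 × 11,205.5 × 334 / 14.6).
= √(7,485,274 / 14.6) = √512,690 ≈ 716.024.

Q* ≈ 716 gearboxes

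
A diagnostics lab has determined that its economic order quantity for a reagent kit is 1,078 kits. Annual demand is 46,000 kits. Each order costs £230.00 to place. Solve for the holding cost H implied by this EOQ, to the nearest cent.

H ≈ £18.21

Squaring Q* = √(2DS/H) gives Q*² = 2DS/H.
From Q* = √(2DS/H): H = 2DS / Q*² = 2 × 46,000 × 230 / 1,078² = 18.2087.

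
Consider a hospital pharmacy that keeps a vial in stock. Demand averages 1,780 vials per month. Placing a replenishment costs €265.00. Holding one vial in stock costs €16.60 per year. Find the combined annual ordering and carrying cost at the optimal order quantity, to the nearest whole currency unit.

TC* ≈ €13,709

Annual demand D = 1,780 × 12 = 21,360.
Q* = √(2DS/H) = √(2 × 21,360 × 265 / 16.6) ≈ 825.82.
At Q*, ordering cost (D/Q*)S equals holding cost (Q*/2)H, each = √(DSH/2).
Minimum total = √(2DSH) = √(2 × 21,360 × 265 × 16.6) ≈ 13708.584.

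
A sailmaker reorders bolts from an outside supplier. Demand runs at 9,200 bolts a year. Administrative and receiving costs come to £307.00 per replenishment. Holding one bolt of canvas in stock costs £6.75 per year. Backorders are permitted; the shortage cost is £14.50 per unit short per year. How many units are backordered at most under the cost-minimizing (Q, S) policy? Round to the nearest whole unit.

With planned backorders, Q* = √(2DS/H) · √((H+B)/B).
√(2DS/H) = √(2 × 9,200 × 307 / 6.75) = 914.800.
√((H+B)/B) = √((6.75+14.5)/14.5) = 1.2106.
Q* ≈ 1107.444.
S* = Q* · H/(H+B) = 1107.444 × 6.75/21.25 ≈ 351.776.

S* ≈ 352 bolts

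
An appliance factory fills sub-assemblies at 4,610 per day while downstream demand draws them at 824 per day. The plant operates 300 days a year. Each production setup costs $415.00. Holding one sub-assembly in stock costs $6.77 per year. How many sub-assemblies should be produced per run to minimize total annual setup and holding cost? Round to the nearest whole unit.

Q* ≈ 6,075 sub-assemblies

Annual demand D = 824 × 300 = 247,200.
Production build-up factor (1 − d/p) = 1 − 824/4,610 = 0.8213.
Q* = √(2DS / (H(1 − d/p))) = √(2 × 247,200 × 415 / (6.77 × 0.8213)).
= √(205,176,000 / 5.5599) ≈ 6074.760.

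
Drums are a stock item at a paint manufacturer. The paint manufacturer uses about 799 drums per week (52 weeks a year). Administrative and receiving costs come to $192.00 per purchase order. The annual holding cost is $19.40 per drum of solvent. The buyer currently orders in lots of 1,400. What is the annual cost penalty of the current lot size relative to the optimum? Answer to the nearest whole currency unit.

Extra cost ≈ $1,685 per year

Annual demand D = 799 × 52 = 41,548.
EOQ = √(2DS/H) = √(2 × 41,548 × 192 / 19.4) ≈ 906.86.
Cost at Q* = (D/Q*)S + (Q*/2)H = √(2DSH) ≈ $17,593.07.
Cost at Q = 1,400: (41,548/1,400)×192 + (1,400/2)×19.4 = $5,698.01 + $13,580.00 = $19,278.01.
Excess = $19,278.01 − $17,593.07 = $1,684.95.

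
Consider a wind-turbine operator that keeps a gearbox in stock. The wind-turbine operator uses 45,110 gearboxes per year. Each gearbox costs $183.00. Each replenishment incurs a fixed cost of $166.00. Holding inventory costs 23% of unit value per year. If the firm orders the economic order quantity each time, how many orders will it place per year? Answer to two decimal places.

Holding cost H = 0.23 × $183.00 = $42.0900 per unit per year.
Q* = √(2DS/H) = √(2 × 45,110 × 166 / 42.09) ≈ 596.51.
Orders per year = D / Q* = 45,110 / 596.51 ≈ 75.624.

N ≈ 75.62 orders per year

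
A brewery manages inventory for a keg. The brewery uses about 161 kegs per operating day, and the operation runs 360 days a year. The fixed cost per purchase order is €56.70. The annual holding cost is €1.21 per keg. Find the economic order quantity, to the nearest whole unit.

Q* ≈ 2,331 kegs

Annual demand D = 161 × 360 = 57,960.
EOQ = √(2DS / H) = √(2 × 57,960 × 56.7 / 1.21).
= √(6,572,664 / 1.21) = √5,431,953.719 ≈ 2330.655.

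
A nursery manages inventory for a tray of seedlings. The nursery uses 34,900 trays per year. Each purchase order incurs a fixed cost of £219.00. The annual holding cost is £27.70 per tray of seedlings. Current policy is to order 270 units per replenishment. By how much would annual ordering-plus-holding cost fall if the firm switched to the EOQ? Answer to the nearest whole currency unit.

EOQ = √(2DS/H) = √(2 × 34,900 × 219 / 27.7) ≈ 742.86.
Cost at Q* = (D/Q*)S + (Q*/2)H = √(2DSH) ≈ £20,577.36.
Cost at Q = 270: (34,900/270)×219 + (270/2)×27.7 = £28,307.78 + £3,739.50 = £32,047.28.
Excess = £32,047.28 − £20,577.36 = £11,469.92.

Extra cost ≈ £11,470 per year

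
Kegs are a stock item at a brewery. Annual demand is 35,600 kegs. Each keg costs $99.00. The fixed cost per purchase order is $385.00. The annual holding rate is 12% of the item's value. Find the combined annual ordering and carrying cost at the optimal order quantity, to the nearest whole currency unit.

Holding cost H = 0.12 × $99.00 = $11.8800 per unit per year.
EOQ = √(2DS/H) = √(2 × 35,600 × 385 / 11.88) ≈ 1519.02.
At Q*, ordering cost (D/Q*)S equals holding cost (Q*/2)H, each = √(DSH/2).
Minimum total = √(2DSH) = √(2 × 35,600 × 385 × 11.88) ≈ 18045.901.

TC* ≈ $18,046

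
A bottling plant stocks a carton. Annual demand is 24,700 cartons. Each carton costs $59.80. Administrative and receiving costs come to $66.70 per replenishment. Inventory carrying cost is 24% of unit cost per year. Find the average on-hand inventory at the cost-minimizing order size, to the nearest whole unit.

Average inventory ≈ 240 cartons

Holding cost H = 0.24 × $59.80 = $14.3520 per unit per year.
The optimal lot size = √(2DS/H) = √(2 × 24,700 × 66.7 / 14.352) ≈ 479.15.
Average inventory = Q*/2 ≈ 479.15 / 2 = 239.574.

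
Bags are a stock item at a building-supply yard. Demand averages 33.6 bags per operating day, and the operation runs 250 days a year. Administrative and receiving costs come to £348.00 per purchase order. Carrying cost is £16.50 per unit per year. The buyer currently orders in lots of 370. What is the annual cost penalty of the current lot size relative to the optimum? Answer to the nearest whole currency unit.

Annual demand D = 33.6 × 250 = 8,400.
EOQ = √(2DS/H) = √(2 × 8,400 × 348 / 16.5) ≈ 595.25.
Cost at Q* = (D/Q*)S + (Q*/2)H = √(2DSH) ≈ £9,821.69.
Cost at Q = 370: (8,400/370)×348 + (370/2)×16.5 = £7,900.54 + £3,052.50 = £10,953.04.
Excess = £10,953.04 − £9,821.69 = £1,131.35.

Extra cost ≈ £1,131 per year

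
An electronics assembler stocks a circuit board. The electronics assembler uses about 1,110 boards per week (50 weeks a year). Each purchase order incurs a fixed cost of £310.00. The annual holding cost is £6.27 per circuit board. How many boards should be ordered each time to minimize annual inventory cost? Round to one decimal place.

Q* ≈ 2,342.7 boards

Annual demand D = 1,110 × 50 = 55,500.
EOQ = √(2DS / H) = √(2 × 55,500 × 310 / 6.27).
= √(34,410,000 / 6.27) = √5,488,038.2775 ≈ 2342.656.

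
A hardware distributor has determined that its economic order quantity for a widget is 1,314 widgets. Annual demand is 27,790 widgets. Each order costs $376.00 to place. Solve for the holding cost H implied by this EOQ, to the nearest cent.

The basic EOQ model gives Q* = √(2DS/H); rearrange for the unknown.
From Q* = √(2DS/H): H = 2DS / Q*² = 2 × 27,790 × 376 / 1,314² = 12.1036.

H ≈ $12.10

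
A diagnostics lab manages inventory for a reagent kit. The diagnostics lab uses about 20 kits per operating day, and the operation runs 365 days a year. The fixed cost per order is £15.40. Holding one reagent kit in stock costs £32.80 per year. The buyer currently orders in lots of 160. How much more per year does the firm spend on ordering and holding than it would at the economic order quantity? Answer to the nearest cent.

Annual demand D = 20 × 365 = 7,300.
EOQ = √(2DS/H) = √(2 × 7,300 × 15.4 / 32.8) ≈ 82.79.
Cost at Q* = (D/Q*)S + (Q*/2)H = √(2DSH) ≈ £2,715.65.
Cost at Q = 160: (7,300/160)×15.4 + (160/2)×32.8 = £702.62 + £2,624.00 = £3,326.62.
Excess = £3,326.62 − £2,715.65 = £610.98.

Extra cost ≈ £610.98 per year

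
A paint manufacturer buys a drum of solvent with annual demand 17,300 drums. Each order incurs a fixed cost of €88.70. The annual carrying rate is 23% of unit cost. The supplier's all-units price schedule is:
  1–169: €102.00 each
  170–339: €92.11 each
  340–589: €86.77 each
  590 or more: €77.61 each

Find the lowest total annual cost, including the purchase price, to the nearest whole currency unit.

Holding cost per unit per year at price C is H = 0.23·C.
Candidates are each tier's EOQ (if it falls in that tier) and each price-break quantity.
Tier 1 (€102.00): EOQ = 361.7 exceeds tier's upper bound 169, so this tier is dominated.
Tier 2 (€92.11): EOQ = 380.6 exceeds tier's upper bound 339, so this tier is dominated.
EOQ at €86.77 = 392.1 (feasible in tier 3): TC = 17,300×€86.77 + (17,300/392.1)×88.7 + (392.1/2)×0.23×€86.77 = €1,508,947.16.
EOQ at €77.61 = 414.6 < 590, so use break Q=590: TC = 17,300×€77.61 + (17,300/590.0)×88.7 + (590.0/2)×0.23×€77.61 = €1,350,519.70.
Lowest total cost among the candidates is at Q = 590.0.

TC* ≈ €1,350,520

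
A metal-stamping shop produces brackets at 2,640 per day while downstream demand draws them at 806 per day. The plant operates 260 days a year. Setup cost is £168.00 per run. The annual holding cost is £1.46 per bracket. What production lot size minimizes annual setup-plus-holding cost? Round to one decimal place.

Q* ≈ 8,332.0 brackets

Annual demand D = 806 × 260 = 209,560.
Production build-up factor (1 − d/p) = 1 − 806/2,640 = 0.6947.
Q* = √(2DS / (H(1 − d/p))) = √(2 × 209,560 × 168 / (1.46 × 0.6947)).
= √(70,412,160 / 1.0143) ≈ 8332.008.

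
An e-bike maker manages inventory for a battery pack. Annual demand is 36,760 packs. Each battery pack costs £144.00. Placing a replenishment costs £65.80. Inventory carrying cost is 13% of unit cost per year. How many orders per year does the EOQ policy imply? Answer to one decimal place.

Holding cost H = 0.13 × £144.00 = £18.7200 per unit per year.
The optimal lot size = √(2DS/H) = √(2 × 36,760 × 65.8 / 18.72) ≈ 508.35.
Orders per year = D / Q* = 36,760 / 508.35 ≈ 72.312.

N ≈ 72.3 orders per year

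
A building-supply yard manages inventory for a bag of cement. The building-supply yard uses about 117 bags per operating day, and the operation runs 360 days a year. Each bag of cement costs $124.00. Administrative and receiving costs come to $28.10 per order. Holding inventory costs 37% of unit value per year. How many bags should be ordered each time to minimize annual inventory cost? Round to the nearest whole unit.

Annual demand D = 117 × 360 = 42,120.
Holding cost H = 0.37 × $124.00 = $45.8800 per unit per year.
EOQ = √(2DS / H) = √(2 × 42,120 × 28.1 / 45.88).
= √(2,367,144 / 45.88) = √51,594.2459 ≈ 227.144.

Q* ≈ 227 bags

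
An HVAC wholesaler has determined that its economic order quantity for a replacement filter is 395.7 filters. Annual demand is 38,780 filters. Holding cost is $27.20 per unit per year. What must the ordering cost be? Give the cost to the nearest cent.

S ≈ $54.91

The basic EOQ model gives Q* = √(2DS/H); rearrange for the unknown.
From Q* = √(2DS/H): S = Q*²H / (2D) = 395.7² × 27.2 / (2 × 38,780) = 54.9115.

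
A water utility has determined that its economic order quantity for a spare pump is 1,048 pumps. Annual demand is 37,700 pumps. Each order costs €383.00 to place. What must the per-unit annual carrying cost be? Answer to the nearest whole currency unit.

Invert the EOQ relation Q*² = 2DS/H.
From Q* = √(2DS/H): H = 2DS / Q*² = 2 × 37,700 × 383 / 1,048² = 26.2934.

H ≈ €26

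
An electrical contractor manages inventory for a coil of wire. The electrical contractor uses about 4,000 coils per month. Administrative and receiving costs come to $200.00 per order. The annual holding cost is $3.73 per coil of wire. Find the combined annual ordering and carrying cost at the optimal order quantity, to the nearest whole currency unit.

Annual demand D = 4,000 × 12 = 48,000.
The optimal lot size = √(2DS/H) = √(2 × 48,000 × 200 / 3.73) ≈ 2268.80.
At Q*, ordering cost (D/Q*)S equals holding cost (Q*/2)H, each = √(DSH/2).
Minimum total = √(2DSH) = √(2 × 48,000 × 200 × 3.73) ≈ 8462.624.

TC* ≈ $8,463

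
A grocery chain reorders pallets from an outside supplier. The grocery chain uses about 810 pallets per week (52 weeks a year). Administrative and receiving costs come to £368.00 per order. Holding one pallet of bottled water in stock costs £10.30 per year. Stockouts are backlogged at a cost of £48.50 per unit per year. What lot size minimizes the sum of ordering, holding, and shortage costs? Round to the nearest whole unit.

Annual demand D = 810 × 52 = 42,120.
With planned backorders, Q* = √(2DS/H) · √((H+B)/B).
√(2DS/H) = √(2 × 42,120 × 368 / 10.3) = 1734.860.
√((H+B)/B) = √((10.3+48.5)/48.5) = 1.1011.
Q* ≈ 1910.215.

Q* ≈ 1,910 pallets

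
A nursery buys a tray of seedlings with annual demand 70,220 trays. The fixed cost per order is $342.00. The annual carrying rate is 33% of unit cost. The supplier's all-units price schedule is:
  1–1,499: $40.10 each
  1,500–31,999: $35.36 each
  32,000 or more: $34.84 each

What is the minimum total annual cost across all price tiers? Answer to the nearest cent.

Holding cost per unit per year at price C is H = 0.33·C.
For each price level, check whether its EOQ is feasible; otherwise the best quantity at that price is the breakpoint.
Tier 1 ($40.10): EOQ = 1905.2 exceeds tier's upper bound 1499, so this tier is dominated.
EOQ at $35.36 = 2028.8 (feasible in tier 2): TC = 70,220×$35.36 + (70,220/2028.8)×342 + (2028.8/2)×0.33×$35.36 = $2,506,653.20.
EOQ at $34.84 = 2043.9 < 32000, so use break Q=32000: TC = 70,220×$34.84 + (70,220/32000.0)×342 + (32000.0/2)×0.33×$34.84 = $2,631,170.48.
Lowest total cost among the candidates is at Q = 2028.8.

TC* ≈ $2,506,653.20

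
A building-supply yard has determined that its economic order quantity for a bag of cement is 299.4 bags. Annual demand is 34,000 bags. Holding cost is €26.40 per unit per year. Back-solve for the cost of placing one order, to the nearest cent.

The basic EOQ model gives Q* = √(2DS/H); rearrange for the unknown.
From Q* = √(2DS/H): S = Q*²H / (2D) = 299.4² × 26.4 / (2 × 34,000) = 34.8016.

S ≈ €34.80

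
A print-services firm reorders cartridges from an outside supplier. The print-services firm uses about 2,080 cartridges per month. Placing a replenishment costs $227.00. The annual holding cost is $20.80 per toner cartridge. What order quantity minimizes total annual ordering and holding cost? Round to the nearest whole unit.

Q* ≈ 738 cartridges

Annual demand D = 2,080 × 12 = 24,960.
EOQ = √(2DS / H) = √(2 × 24,960 × 227 / 20.8).
= √(11,331,840 / 20.8) = √544,800 ≈ 738.106.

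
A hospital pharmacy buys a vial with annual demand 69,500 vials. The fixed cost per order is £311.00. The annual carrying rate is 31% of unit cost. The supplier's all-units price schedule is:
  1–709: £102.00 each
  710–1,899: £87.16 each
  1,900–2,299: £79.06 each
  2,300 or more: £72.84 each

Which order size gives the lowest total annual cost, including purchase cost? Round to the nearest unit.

Q* ≈ 2,300 vials

Holding cost per unit per year at price C is H = 0.31·C.
For each price level, check whether its EOQ is feasible; otherwise the best quantity at that price is the breakpoint.
Tier 1 (£102.00): EOQ = 1169.2 exceeds tier's upper bound 709, so this tier is dominated.
EOQ at £87.16 = 1264.9 (feasible in tier 2): TC = 69,500×£87.16 + (69,500/1264.9)×311 + (1264.9/2)×0.31×£87.16 = £6,091,796.46.
EOQ at £79.06 = 1328.1 < 1900, so use break Q=1900: TC = 69,500×£79.06 + (69,500/1900.0)×311 + (1900.0/2)×0.31×£79.06 = £5,529,329.22.
EOQ at £72.84 = 1383.6 < 2300, so use break Q=2300: TC = 69,500×£72.84 + (69,500/2300.0)×311 + (2300.0/2)×0.31×£72.84 = £5,097,745.07.
Lowest total cost is £5,097,745.07 at Q = 2300.0.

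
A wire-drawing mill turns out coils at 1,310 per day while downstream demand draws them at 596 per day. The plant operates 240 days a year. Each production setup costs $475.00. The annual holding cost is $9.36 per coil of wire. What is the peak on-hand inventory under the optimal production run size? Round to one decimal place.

Annual demand D = 596 × 240 = 143,040.
Production build-up factor (1 − d/p) = 1 − 596/1,310 = 0.5450.
Q* = √(2DS / (H(1 − d/p))) = √(2 × 143,040 × 475 / (9.36 × 0.5450)).
= √(135,888,000 / 5.1016) ≈ 5161.063.
Maximum inventory = Q*(1 − d/p) = 5161.063 × 0.5450 ≈ 2812.976.

I_max ≈ 2,813.0 coils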